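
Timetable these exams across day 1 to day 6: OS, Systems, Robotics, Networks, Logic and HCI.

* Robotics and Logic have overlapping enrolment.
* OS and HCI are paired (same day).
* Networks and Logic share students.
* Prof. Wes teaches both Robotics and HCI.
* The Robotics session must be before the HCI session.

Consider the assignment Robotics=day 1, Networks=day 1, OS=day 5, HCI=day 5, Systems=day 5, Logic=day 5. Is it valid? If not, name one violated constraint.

Robotics and Logic have overlapping enrolment — holds.
Networks and Logic share students — holds.
OS and HCI are paired (same day) — holds.
The Robotics session must be before the HCI session — holds.
Prof. Wes teaches both Robotics and HCI — holds.

Yes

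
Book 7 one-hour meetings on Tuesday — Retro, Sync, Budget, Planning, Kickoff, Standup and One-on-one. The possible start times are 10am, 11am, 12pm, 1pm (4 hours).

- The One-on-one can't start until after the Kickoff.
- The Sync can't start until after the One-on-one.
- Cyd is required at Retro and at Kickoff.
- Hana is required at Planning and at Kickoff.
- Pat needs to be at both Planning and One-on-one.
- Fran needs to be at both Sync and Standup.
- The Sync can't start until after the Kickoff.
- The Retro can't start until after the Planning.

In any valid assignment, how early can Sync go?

12pm

Precedence pushes Sync to at least 12pm.
Sync at 12pm is achievable: Sync=12pm; Kickoff=10am; Budget=10am; Planning=12pm; Retro=1pm; One-on-one=11am; Standup=10am.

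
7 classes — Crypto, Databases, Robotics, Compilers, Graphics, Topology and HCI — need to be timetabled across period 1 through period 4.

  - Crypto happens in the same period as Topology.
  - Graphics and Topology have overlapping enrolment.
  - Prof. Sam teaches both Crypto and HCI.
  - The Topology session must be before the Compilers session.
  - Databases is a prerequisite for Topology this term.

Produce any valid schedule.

Databases in period 1, Crypto in period 2, HCI in period 1, Graphics in period 1, Topology in period 2, Compilers in period 3, Robotics in period 1

Checking: Topology(period 2) before Compilers(period 3); Databases(period 1) before Topology(period 2); Graphics(period 1) != Topology(period 2); Crypto(period 2) != HCI(period 1); Crypto = Topology = period 2.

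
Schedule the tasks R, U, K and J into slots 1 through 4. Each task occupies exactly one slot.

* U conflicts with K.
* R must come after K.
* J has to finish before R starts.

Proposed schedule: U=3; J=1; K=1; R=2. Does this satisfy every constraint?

U conflicts with K — holds.
J has to finish before R starts — holds.
R must come after K — holds.

Yes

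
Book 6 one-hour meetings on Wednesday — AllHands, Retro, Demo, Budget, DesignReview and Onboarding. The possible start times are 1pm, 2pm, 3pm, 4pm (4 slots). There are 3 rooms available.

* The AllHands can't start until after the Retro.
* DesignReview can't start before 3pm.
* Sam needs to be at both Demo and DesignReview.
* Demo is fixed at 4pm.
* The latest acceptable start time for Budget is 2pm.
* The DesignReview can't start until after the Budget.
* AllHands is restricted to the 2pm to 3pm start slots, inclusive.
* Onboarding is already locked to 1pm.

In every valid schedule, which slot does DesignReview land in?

DesignReview's window is 3pm–4pm.
Demo is fixed at 4pm, and DesignReview can't share a slot with Demo.
So DesignReview must be 3pm.

3pm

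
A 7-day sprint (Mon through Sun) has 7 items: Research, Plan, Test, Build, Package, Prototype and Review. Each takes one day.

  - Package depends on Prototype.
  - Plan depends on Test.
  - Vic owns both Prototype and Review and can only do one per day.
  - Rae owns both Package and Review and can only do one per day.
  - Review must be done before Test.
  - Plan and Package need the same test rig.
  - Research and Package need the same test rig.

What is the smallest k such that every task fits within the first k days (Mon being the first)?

The precedence chain requires at least 3 distinct days.
Could 3 days be enough, i.e. nothing placed later than Wed? No: Package must come after Prototype (at Mon or later) → {Tue, Wed}; Prototype must come before Package (at Wed or earlier) → {Mon, Tue}; Plan must come after Test (at Mon or later) → {Tue, Wed}; Test must come before Plan (at Wed or earlier) → {Mon, Tue}; Test must come after Review (at Mon or later) → {Tue}; Review must come before Test (at Tue or earlier) → {Mon}; Prototype can't share with Review (Mon) → {Tue}; Package must come after Prototype (at Tue or later) → {Wed}; Plan must come after Test (at Tue or later) → {Wed}; Package can't share with Plan (Wed) → nothing is left.
So 3 days is not enough.
4 works (last occupied day: Thu): for example Research -> Mon, Prototype -> Tue, Plan -> Wed, Build -> Mon, Test -> Tue, Package -> Thu, Review -> Mon.

4 days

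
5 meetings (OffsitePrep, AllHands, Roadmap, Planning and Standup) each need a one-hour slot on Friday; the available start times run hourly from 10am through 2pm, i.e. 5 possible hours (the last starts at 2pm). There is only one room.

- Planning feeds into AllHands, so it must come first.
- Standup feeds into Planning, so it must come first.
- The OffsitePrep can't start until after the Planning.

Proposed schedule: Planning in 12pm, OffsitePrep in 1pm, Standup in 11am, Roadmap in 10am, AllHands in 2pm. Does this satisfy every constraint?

The OffsitePrep can't start until after the Planning — holds.
There is only one room — holds.
Planning feeds into AllHands, so it must come first — holds.
Standup feeds into Planning, so it must come first — holds.

Yes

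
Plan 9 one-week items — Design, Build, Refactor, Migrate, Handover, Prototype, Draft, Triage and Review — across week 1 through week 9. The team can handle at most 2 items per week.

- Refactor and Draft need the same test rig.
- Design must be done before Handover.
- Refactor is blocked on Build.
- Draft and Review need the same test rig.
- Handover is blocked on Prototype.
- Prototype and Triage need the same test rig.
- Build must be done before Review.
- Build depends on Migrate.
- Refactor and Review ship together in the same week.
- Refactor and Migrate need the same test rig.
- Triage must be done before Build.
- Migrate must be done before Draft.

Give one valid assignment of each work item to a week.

Prototype -> week 3; Migrate -> week 1; Design -> week 2; Draft -> week 3; Triage -> week 1; Refactor -> week 5; Handover -> week 4; Review -> week 5; Build -> week 2

Checking: Triage(week 1) before Build(week 2); Migrate(week 1) before Draft(week 3); Design(week 2) before Handover(week 4); Build(week 2) before Review(week 5); Build(week 2) before Refactor(week 5); Migrate(week 1) before Build(week 2); Prototype(week 3) before Handover(week 4); Prototype(week 3) != Triage(week 1); Draft(week 3) != Review(week 5); Refactor(week 5) != Migrate(week 1); Refactor(week 5) != Draft(week 3); Refactor = Review = week 5; max 2 per week (cap 2).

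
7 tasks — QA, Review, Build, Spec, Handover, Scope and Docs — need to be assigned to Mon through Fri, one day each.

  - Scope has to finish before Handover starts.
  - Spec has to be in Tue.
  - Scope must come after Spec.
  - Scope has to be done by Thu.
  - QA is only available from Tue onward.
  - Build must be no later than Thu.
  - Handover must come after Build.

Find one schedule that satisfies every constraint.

Handover in Thu; Spec in Tue; Build in Mon; Scope in Wed; Docs in Mon; Review in Mon; QA in Tue

Checking: Scope(Wed) before Handover(Thu); Build(Mon) before Handover(Thu); Spec(Tue) before Scope(Wed); QA=Tue in [Tue,Fri]; Spec=Tue in [Tue,Tue]; Scope=Wed in [Mon,Thu]; Build=Mon in [Mon,Thu].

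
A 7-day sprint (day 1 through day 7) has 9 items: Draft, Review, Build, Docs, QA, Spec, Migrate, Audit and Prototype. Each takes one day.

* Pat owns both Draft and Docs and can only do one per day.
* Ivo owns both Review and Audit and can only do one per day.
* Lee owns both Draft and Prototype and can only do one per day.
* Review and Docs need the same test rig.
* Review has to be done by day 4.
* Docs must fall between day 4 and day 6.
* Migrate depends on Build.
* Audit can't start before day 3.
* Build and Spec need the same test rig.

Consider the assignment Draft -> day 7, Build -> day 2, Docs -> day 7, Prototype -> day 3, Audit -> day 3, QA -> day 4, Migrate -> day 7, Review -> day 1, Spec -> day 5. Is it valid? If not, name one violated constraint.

No. Pat owns both Draft and Docs and can only do one per day is not satisfied.

Lee owns both Draft and Prototype and can only do one per day — holds.
Pat owns both Draft and Docs and can only do one per day — violated.
Ivo owns both Review and Audit and can only do one per day — holds.
Migrate depends on Build — holds.
Review and Docs need the same test rig — holds.
Audit can't start before day 3 — holds.
Docs must fall between day 4 and day 6 — violated.
Review has to be done by day 4 — holds.
Build and Spec need the same test rig — holds.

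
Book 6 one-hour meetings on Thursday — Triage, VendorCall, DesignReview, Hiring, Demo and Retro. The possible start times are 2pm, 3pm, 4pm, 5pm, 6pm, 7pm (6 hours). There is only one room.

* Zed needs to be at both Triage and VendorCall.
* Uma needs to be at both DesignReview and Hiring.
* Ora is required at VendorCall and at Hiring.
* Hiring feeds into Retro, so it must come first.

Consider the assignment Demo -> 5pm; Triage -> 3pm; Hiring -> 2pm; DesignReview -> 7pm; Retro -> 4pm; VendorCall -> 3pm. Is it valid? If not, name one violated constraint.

No. Zed needs to be at both Triage and VendorCall is not satisfied.

Ora is required at VendorCall and at Hiring — holds.
Uma needs to be at both DesignReview and Hiring — holds.
There is only one room — violated.
Hiring feeds into Retro, so it must come first — holds.
Zed needs to be at both Triage and VendorCall — violated.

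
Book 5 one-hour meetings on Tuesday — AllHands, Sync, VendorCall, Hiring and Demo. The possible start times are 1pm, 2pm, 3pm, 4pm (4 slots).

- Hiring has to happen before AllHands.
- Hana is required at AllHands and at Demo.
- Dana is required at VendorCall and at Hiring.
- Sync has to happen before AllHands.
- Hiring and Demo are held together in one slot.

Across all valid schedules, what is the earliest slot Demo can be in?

1pm

Demo must be in the same slot as Hiring, which can't be after 3pm, so Demo is at most 3pm.
Demo at 1pm is achievable: AllHands=2pm, Sync=1pm, Hiring=1pm, VendorCall=2pm, Demo=1pm.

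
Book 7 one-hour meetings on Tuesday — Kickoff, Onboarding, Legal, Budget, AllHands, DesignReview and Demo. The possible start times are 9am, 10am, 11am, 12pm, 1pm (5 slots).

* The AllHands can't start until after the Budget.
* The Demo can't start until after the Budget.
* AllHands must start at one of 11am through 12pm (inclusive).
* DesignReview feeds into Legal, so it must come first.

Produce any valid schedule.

AllHands in 11am, Budget in 9am, Kickoff in 9am, Legal in 10am, DesignReview in 9am, Onboarding in 9am, Demo in 10am

Checking: DesignReview(9am) before Legal(10am); Budget(9am) before Demo(10am); Budget(9am) before AllHands(11am); AllHands=11am in [11am,12pm].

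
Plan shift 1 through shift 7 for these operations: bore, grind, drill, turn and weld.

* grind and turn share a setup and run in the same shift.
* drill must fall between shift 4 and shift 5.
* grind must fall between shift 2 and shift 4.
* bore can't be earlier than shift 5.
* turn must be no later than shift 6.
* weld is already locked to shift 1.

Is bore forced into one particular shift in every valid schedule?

bore can be shift 5 (e.g. turn in shift 2, bore in shift 5, drill in shift 4, grind in shift 2, weld in shift 1) or shift 6 (e.g. drill=shift 4; weld=shift 1; turn=shift 2; bore=shift 6; grind=shift 2).

No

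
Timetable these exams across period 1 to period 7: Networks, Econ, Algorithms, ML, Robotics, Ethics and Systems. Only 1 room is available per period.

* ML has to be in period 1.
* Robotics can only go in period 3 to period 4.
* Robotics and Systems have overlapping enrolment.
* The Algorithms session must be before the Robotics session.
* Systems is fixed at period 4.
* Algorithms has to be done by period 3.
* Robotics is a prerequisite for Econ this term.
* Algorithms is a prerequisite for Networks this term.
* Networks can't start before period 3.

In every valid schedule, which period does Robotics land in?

period 3

Robotics's window is period 3–period 4.
Systems is fixed at period 4, and Robotics can't share a period with Systems.
So Robotics must be period 3.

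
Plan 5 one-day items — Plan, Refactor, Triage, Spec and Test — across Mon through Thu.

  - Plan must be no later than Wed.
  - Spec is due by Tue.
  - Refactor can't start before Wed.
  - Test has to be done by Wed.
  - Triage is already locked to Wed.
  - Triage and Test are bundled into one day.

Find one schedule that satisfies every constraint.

Spec in Mon; Test in Wed; Triage in Wed; Refactor in Wed; Plan in Mon

Checking: Triage = Test = Wed; Plan=Mon in [Mon,Wed]; Refactor=Wed in [Wed,Thu]; Spec=Mon in [Mon,Tue]; Test=Wed in [Mon,Wed]; Triage=Wed in [Wed,Wed].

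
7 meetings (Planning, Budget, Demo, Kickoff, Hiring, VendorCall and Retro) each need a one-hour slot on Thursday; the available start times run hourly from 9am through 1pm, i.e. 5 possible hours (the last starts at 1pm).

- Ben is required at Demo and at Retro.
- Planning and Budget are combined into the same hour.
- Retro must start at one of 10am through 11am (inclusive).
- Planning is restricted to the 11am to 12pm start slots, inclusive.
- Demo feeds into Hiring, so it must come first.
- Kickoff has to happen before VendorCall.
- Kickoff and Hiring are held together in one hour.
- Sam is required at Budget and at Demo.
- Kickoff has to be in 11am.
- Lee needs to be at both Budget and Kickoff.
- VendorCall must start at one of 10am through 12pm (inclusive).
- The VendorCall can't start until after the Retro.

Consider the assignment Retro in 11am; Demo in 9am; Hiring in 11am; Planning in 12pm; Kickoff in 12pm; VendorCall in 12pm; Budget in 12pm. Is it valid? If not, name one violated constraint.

VendorCall must start at one of 10am through 12pm (inclusive) — holds.
Demo feeds into Hiring, so it must come first — holds.
Lee needs to be at both Budget and Kickoff — violated.
The VendorCall can't start until after the Retro — holds.
Sam is required at Budget and at Demo — holds.
Kickoff has to be in 11am — violated.
Kickoff and Hiring are held together in one hour — violated.
Planning is restricted to the 11am to 12pm start slots, inclusive — holds.
Kickoff has to happen before VendorCall — violated.
Ben is required at Demo and at Retro — holds.
Planning and Budget are combined into the same hour — holds.
Retro must start at one of 10am through 11am (inclusive) — holds.

Invalid. Lee needs to be at both Budget and Kickoff.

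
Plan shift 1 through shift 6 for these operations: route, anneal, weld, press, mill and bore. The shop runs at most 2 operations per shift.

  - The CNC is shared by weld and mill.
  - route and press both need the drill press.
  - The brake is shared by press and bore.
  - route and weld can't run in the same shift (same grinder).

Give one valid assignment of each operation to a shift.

bore=shift 3; route=shift 1; mill=shift 3; weld=shift 2; press=shift 2; anneal=shift 1

Checking: weld(shift 2) != mill(shift 3); route(shift 1) != weld(shift 2); route(shift 1) != press(shift 2); press(shift 2) != bore(shift 3); max 2 per shift (cap 2).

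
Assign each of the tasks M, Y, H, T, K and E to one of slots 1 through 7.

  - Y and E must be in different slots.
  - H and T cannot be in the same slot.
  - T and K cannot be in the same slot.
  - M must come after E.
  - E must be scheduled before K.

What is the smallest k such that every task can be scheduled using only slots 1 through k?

The precedence chain requires at least 2 distinct slots.
2 works (last occupied slot: 2): for example H -> 2; M -> 2; T -> 1; E -> 1; Y -> 2; K -> 2.

2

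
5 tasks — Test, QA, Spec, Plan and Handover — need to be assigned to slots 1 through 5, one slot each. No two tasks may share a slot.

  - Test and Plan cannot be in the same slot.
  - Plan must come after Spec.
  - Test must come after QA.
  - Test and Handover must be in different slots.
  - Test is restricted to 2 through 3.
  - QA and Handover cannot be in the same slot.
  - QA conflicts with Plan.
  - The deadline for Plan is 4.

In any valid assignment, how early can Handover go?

Handover at 5 is achievable: QA in 1; Plan in 4; Spec in 3; Test in 2; Handover in 5.
Nothing earlier works — the conflict and capacity constraints rule out every slot before 5.

5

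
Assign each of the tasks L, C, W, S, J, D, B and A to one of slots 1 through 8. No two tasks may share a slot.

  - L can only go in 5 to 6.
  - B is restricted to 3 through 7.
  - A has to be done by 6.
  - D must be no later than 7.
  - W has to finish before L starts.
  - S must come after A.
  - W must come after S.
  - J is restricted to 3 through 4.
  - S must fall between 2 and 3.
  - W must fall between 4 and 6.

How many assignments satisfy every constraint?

10

Splitting on L: it can be 5 (2), 6 (8). Listing each branch's schedules as (C, W, S, J, D, B, A):
L=5: (8,4,2,3,6,7,1) (8,4,2,3,7,6,1) — 2.
L=6: (8,4,2,3,5,7,1) (8,4,2,3,7,5,1) (8,5,2,3,4,7,1) (8,5,2,3,7,4,1) (8,5,2,4,3,7,1) (8,5,2,4,7,3,1) (8,5,3,4,1,7,2) (8,5,3,4,2,7,1) — 8.
Summing: 2 + 8 = 10.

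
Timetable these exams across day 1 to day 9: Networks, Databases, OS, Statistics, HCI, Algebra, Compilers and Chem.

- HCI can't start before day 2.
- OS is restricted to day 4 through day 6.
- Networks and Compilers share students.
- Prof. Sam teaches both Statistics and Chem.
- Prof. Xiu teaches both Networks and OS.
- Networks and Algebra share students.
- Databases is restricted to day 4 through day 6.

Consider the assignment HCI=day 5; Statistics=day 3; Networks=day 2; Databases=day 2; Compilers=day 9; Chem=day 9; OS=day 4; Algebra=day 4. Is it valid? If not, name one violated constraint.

OS is restricted to day 4 through day 6 — holds.
HCI can't start before day 2 — holds.
Networks and Algebra share students — holds.
Prof. Xiu teaches both Networks and OS — holds.
Databases is restricted to day 4 through day 6 — violated.
Networks and Compilers share students — holds.
Prof. Sam teaches both Statistics and Chem — holds.

No — it violates: Databases is restricted to day 4 through day 6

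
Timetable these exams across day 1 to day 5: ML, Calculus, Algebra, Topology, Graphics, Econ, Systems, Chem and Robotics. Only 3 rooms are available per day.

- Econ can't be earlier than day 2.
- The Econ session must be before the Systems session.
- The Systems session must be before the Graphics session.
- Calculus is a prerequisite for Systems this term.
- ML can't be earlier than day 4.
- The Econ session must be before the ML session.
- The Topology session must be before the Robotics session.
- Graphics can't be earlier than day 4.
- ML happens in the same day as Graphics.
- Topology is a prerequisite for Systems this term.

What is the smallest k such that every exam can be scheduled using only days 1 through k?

The precedence chain requires at least 3 distinct days.
With at most 3 per day and 9 exams, at least 3 days are needed.
ML can't be placed before day 4, so the schedule must run through at least day 4.
4 works (last occupied day: day 4): for example Econ in day 2; Algebra in day 1; ML in day 4; Systems in day 3; Calculus in day 1; Graphics in day 4; Topology in day 1; Robotics in day 2; Chem in day 2.

4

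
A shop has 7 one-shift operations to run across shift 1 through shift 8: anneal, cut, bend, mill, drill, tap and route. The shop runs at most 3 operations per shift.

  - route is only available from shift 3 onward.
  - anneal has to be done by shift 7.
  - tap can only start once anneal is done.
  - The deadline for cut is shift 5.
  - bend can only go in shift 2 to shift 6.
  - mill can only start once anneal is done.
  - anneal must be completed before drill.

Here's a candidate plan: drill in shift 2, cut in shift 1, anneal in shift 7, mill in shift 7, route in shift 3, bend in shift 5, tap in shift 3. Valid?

Invalid. anneal must be completed before drill.

anneal must be completed before drill — violated.
tap can only start once anneal is done — violated.
bend can only go in shift 2 to shift 6 — holds.
mill can only start once anneal is done — violated.
route is only available from shift 3 onward — holds.
The shop runs at most 3 operations per shift — holds.
anneal has to be done by shift 7 — holds.
The deadline for cut is shift 5 — holds.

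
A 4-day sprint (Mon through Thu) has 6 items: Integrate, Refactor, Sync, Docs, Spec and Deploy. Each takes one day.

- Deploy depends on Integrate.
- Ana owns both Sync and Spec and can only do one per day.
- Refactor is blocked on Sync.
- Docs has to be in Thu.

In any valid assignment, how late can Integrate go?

Wed

Downstream work caps Integrate at Wed.
Integrate at Wed is achievable: Docs -> Thu; Spec -> Tue; Refactor -> Tue; Sync -> Mon; Deploy -> Thu; Integrate -> Wed.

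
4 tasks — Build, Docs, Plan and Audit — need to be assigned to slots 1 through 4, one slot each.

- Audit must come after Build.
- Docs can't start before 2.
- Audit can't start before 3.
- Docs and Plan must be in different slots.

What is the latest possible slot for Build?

3

Downstream work caps Build at 3.
Build at 3 is achievable: Build=3, Audit=4, Plan=1, Docs=2.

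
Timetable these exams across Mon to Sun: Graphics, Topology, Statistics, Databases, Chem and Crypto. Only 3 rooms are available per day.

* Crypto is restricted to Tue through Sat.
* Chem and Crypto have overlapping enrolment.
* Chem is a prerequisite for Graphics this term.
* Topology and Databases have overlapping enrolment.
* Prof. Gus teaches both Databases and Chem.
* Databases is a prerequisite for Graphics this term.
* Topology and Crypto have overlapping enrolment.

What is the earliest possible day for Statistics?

Mon

Statistics at Mon is achievable: Databases=Tue; Crypto=Tue; Statistics=Mon; Chem=Mon; Graphics=Wed; Topology=Mon.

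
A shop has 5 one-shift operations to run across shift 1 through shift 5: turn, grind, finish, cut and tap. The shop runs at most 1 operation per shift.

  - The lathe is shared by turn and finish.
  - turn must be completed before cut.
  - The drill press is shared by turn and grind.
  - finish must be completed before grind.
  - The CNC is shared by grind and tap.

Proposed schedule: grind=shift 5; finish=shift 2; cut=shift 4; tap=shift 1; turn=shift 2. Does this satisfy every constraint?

The lathe is shared by turn and finish — violated.
The CNC is shared by grind and tap — holds.
turn must be completed before cut — holds.
The shop runs at most 1 operation per shift — violated.
finish must be completed before grind — holds.
The drill press is shared by turn and grind — holds.

No — it violates: The shop runs at most 1 operation per shift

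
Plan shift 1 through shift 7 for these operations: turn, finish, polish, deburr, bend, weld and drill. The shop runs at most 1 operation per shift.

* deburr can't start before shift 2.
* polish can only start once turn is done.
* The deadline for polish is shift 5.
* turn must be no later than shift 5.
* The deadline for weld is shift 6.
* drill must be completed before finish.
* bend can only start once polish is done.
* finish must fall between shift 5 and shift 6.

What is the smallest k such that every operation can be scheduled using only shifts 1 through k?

The precedence chain requires at least 3 distinct shifts.
With at most 1 per shift and 7 operations, at least 7 shifts are needed.
finish can't be placed before shift 5, so the schedule must run through at least shift 5.
7 works (last occupied shift: shift 7): for example finish=shift 5, turn=shift 1, polish=shift 2, drill=shift 4, deburr=shift 3, bend=shift 7, weld=shift 6.

7 shifts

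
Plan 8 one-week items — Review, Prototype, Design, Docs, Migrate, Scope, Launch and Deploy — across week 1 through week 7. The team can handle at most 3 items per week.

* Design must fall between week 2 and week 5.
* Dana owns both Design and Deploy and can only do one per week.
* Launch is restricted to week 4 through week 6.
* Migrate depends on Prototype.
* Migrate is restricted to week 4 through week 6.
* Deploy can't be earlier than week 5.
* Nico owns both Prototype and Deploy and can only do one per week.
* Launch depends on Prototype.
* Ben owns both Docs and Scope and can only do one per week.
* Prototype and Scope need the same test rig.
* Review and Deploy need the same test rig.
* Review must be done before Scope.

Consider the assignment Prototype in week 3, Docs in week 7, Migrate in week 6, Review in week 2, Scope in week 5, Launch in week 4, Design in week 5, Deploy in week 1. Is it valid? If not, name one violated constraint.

No. Deploy can't be earlier than week 5 is not satisfied.

Launch is restricted to week 4 through week 6 — holds.
Ben owns both Docs and Scope and can only do one per week — holds.
Dana owns both Design and Deploy and can only do one per week — holds.
Deploy can't be earlier than week 5 — violated.
Migrate is restricted to week 4 through week 6 — holds.
Prototype and Scope need the same test rig — holds.
The team can handle at most 3 items per week — holds.
Review must be done before Scope — holds.
Launch depends on Prototype — holds.
Migrate depends on Prototype — holds.
Review and Deploy need the same test rig — holds.
Design must fall between week 2 and week 5 — holds.
Nico owns both Prototype and Deploy and can only do one per week — holds.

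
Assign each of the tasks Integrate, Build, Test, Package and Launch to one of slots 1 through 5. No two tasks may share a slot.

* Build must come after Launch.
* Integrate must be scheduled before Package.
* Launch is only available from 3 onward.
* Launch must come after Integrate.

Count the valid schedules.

Splitting on Integrate: it can be 1 (6), 2 (3). Listing each branch's schedules as (Build, Test, Package, Launch):
Integrate=1: (4,2,5,3) (4,5,2,3) (5,2,3,4) (5,2,4,3) (5,3,2,4) (5,4,2,3) — 6.
Integrate=2: (4,1,5,3) (5,1,3,4) (5,1,4,3) — 3.
Summing: 6 + 3 = 9.

9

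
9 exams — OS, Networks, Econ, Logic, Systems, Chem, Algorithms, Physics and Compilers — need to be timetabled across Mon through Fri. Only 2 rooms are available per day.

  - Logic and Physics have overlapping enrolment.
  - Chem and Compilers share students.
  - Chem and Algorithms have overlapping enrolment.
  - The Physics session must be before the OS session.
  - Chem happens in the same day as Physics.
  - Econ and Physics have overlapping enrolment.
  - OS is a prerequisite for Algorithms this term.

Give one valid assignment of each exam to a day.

Networks=Tue; Systems=Thu; OS=Tue; Logic=Thu; Physics=Mon; Algorithms=Wed; Econ=Wed; Compilers=Fri; Chem=Mon

Checking: Physics(Mon) before OS(Tue); OS(Tue) before Algorithms(Wed); Logic(Thu) != Physics(Mon); Chem(Mon) != Compilers(Fri); Chem(Mon) != Algorithms(Wed); Econ(Wed) != Physics(Mon); Chem = Physics = Mon; max 2 per day (cap 2).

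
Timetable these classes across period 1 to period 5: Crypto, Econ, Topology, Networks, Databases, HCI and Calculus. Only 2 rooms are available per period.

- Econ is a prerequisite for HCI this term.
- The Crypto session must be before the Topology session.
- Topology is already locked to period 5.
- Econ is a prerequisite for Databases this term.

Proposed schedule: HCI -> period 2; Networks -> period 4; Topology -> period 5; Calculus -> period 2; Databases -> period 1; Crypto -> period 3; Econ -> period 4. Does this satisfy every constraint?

Econ is a prerequisite for HCI this term — violated.
Only 2 rooms are available per period — holds.
Econ is a prerequisite for Databases this term — violated.
The Crypto session must be before the Topology session — holds.
Topology is already locked to period 5 — holds.

No. Econ is a prerequisite for Databases this term is not satisfied.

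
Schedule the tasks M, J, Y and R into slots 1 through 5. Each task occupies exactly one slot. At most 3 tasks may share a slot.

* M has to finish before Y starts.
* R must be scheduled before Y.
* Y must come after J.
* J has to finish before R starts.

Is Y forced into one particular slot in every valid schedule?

No

Y can be 3 (e.g. M -> 1; J -> 1; R -> 2; Y -> 3) or 4 (e.g. Y in 4, R in 2, M in 1, J in 1).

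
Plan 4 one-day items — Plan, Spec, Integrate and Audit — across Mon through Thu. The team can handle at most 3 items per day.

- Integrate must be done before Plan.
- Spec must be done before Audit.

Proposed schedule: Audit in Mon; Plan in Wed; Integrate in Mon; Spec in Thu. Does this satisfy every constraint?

Integrate must be done before Plan — holds.
Spec must be done before Audit — violated.
The team can handle at most 3 items per day — holds.

Invalid. Spec must be done before Audit.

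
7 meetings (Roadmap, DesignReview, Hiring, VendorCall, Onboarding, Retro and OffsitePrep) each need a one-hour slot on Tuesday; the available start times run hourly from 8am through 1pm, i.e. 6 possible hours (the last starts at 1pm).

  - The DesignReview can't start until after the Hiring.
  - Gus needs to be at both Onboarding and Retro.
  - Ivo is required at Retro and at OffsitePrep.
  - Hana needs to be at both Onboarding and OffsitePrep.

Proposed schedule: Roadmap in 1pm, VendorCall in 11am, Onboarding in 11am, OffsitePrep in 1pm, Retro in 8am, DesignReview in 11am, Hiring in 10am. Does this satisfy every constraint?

Valid

Gus needs to be at both Onboarding and Retro — holds.
Hana needs to be at both Onboarding and OffsitePrep — holds.
Ivo is required at Retro and at OffsitePrep — holds.
The DesignReview can't start until after the Hiring — holds.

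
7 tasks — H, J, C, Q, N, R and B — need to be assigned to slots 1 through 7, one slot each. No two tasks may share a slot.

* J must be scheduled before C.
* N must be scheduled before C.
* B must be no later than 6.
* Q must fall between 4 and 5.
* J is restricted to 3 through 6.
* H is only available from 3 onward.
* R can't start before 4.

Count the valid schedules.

36

Splitting on H: it can be 3 (12), 4 (4), 5 (4), 6 (8), 7 (8). Listing each branch's schedules as (J, C, Q, N, R, B):
H=3: (4,6,5,1,7,2) (4,6,5,2,7,1) (4,7,5,1,6,2) (4,7,5,2,6,1) (5,6,4,1,7,2) (5,6,4,2,7,1) (5,7,4,1,6,2) (5,7,4,2,6,1) (6,7,4,1,5,2) (6,7,4,2,5,1) (6,7,5,1,4,2) (6,7,5,2,4,1) — 12.
H=4: (3,6,5,1,7,2) (3,6,5,2,7,1) (3,7,5,1,6,2) (3,7,5,2,6,1) — 4.
H=5: (3,6,4,1,7,2) (3,6,4,2,7,1) (3,7,4,1,6,2) (3,7,4,2,6,1) — 4.
H=6: (3,4,5,1,7,2) (3,4,5,2,7,1) (3,5,4,1,7,2) (3,5,4,2,7,1) (3,7,4,1,5,2) (3,7,4,2,5,1) (3,7,5,1,4,2) (3,7,5,2,4,1) — 8.
H=7: (3,4,5,1,6,2) (3,4,5,2,6,1) (3,5,4,1,6,2) (3,5,4,2,6,1) (3,6,4,1,5,2) (3,6,4,2,5,1) (3,6,5,1,4,2) (3,6,5,2,4,1) — 8.
Summing: 12 + 4 + 4 + 8 + 8 = 36.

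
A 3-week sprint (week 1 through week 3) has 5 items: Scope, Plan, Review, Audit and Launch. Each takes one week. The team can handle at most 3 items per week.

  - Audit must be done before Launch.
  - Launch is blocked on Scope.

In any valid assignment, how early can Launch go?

week 2

Precedence pushes Launch to at least week 2.
Launch at week 2 is achievable: Plan in week 1, Scope in week 1, Launch in week 2, Review in week 2, Audit in week 1.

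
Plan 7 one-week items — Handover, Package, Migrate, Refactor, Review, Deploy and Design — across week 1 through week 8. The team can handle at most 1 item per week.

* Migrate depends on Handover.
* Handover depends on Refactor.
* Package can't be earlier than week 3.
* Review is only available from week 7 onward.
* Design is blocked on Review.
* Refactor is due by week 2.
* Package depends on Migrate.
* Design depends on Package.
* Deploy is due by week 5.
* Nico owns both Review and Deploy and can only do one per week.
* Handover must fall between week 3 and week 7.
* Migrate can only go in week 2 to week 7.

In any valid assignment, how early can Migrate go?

week 4

Migrate is available from week 2; precedence pushes Migrate to at least week 4; Migrate's own window allows nothing later than week 7; downstream work caps Migrate at week 6.
Migrate at week 4 is achievable: Review in week 7; Deploy in week 2; Design in week 8; Migrate in week 4; Handover in week 3; Refactor in week 1; Package in week 5.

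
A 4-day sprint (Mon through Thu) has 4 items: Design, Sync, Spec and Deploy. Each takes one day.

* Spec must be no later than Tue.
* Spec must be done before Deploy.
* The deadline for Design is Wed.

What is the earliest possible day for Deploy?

Tue

Precedence pushes Deploy to at least Tue.
Deploy at Tue is achievable: Design in Mon; Spec in Mon; Sync in Mon; Deploy in Tue.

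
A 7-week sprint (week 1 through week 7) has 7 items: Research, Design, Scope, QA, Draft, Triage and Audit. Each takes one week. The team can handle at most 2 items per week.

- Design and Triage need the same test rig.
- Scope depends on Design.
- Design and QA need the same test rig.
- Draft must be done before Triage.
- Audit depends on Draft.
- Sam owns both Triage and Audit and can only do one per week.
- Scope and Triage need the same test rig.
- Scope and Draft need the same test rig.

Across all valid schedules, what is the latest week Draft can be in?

Downstream work caps Draft at week 6.
Draft at week 5 is achievable: Design=week 1; Audit=week 7; QA=week 2; Research=week 1; Draft=week 5; Scope=week 2; Triage=week 6.
Nothing later works — the conflict and capacity constraints rule out every week after week 5.

week 5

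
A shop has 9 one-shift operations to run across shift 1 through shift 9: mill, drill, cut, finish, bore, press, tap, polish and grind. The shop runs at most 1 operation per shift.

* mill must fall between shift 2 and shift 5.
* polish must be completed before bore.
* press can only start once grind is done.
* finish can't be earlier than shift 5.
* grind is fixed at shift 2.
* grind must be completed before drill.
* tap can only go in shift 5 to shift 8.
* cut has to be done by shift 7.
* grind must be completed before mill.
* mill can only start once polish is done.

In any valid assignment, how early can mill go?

Mill is available from shift 2; precedence pushes mill to at least shift 3; mill's own window allows nothing later than shift 5.
mill at shift 3 is achievable: press in shift 9, mill in shift 3, bore in shift 8, tap in shift 5, finish in shift 6, cut in shift 4, grind in shift 2, polish in shift 1, drill in shift 7.

shift 3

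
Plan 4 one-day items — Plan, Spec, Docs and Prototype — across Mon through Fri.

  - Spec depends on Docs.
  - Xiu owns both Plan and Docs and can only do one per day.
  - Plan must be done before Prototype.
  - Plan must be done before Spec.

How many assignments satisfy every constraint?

Splitting on Plan: it can be Mon (24), Tue (18), Wed (10), Thu (3). Listing each branch's schedules as (Spec, Docs, Prototype):
Plan=Mon: (Wed,Tue,Tue) (Wed,Tue,Wed) (Wed,Tue,Thu) (Wed,Tue,Fri) (Thu,Tue,Tue) (Thu,Tue,Wed) (Thu,Tue,Thu) (Thu,Tue,Fri) (Thu,Wed,Tue) (Thu,Wed,Wed) (Thu,Wed,Thu) (Thu,Wed,Fri) (Fri,Tue,Tue) (Fri,Tue,Wed) (Fri,Tue,Thu) (Fri,Tue,Fri) (Fri,Wed,Tue) (Fri,Wed,Wed) (Fri,Wed,Thu) (Fri,Wed,Fri) (Fri,Thu,Tue) (Fri,Thu,Wed) (Fri,Thu,Thu) (Fri,Thu,Fri) — 24.
Plan=Tue: (Wed,Mon,Wed) (Wed,Mon,Thu) (Wed,Mon,Fri) (Thu,Mon,Wed) (Thu,Mon,Thu) (Thu,Mon,Fri) (Thu,Wed,Wed) (Thu,Wed,Thu) (Thu,Wed,Fri) (Fri,Mon,Wed) (Fri,Mon,Thu) (Fri,Mon,Fri) (Fri,Wed,Wed) (Fri,Wed,Thu) (Fri,Wed,Fri) (Fri,Thu,Wed) (Fri,Thu,Thu) (Fri,Thu,Fri) — 18.
Plan=Wed: (Thu,Mon,Thu) (Thu,Mon,Fri) (Thu,Tue,Thu) (Thu,Tue,Fri) (Fri,Mon,Thu) (Fri,Mon,Fri) (Fri,Tue,Thu) (Fri,Tue,Fri) (Fri,Thu,Thu) (Fri,Thu,Fri) — 10.
Plan=Thu: (Fri,Mon,Fri) (Fri,Tue,Fri) (Fri,Wed,Fri) — 3.
Summing: 24 + 18 + 10 + 3 = 55.

55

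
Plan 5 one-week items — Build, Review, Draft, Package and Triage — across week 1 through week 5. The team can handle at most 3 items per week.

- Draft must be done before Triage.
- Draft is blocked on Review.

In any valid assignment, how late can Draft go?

week 4

Precedence pushes Draft to at least week 2; downstream work caps Draft at week 4.
Draft at week 4 is achievable: Package=week 1; Review=week 1; Draft=week 4; Triage=week 5; Build=week 1.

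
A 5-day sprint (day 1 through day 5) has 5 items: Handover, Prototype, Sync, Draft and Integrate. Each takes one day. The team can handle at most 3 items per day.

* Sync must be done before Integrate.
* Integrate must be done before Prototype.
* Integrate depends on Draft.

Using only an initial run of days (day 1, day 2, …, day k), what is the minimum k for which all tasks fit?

The precedence chain requires at least 3 distinct days.
With at most 3 per day and 5 tasks, at least 2 days are needed.
3 works (last occupied day: day 3): for example Handover -> day 1; Integrate -> day 2; Sync -> day 1; Draft -> day 1; Prototype -> day 3.

3 days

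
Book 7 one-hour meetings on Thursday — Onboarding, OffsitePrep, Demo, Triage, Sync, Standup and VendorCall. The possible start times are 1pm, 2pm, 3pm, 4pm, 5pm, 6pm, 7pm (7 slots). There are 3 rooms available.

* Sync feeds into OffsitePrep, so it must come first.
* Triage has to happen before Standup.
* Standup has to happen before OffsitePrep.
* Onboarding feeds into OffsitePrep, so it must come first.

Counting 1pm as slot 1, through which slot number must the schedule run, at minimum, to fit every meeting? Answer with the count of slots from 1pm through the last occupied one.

3 slots

The precedence chain requires at least 3 distinct slots.
With at most 3 per slot and 7 meetings, at least 3 slots are needed.
3 works (last occupied slot: 3pm): for example VendorCall=2pm; Sync=1pm; Onboarding=1pm; Standup=2pm; OffsitePrep=3pm; Triage=1pm; Demo=2pm.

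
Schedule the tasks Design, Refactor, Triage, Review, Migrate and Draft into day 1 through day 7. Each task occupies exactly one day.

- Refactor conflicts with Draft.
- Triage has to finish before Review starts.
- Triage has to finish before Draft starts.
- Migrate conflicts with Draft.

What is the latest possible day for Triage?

Downstream work caps Triage at day 6.
Triage at day 6 is achievable: Design -> day 1; Draft -> day 7; Review -> day 7; Refactor -> day 1; Migrate -> day 1; Triage -> day 6.

day 6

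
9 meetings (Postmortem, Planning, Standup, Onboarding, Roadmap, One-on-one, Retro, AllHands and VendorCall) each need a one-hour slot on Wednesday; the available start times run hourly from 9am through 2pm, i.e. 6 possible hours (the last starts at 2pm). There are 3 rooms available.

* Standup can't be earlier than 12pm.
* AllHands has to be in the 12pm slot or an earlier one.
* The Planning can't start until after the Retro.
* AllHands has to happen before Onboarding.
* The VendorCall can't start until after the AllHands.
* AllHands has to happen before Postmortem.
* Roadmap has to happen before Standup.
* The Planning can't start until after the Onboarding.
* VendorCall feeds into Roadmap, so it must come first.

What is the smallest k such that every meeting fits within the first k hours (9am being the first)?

4 hours

The precedence chain requires at least 4 distinct hours.
With at most 3 per hour and 9 meetings, at least 3 hours are needed.
4 works (last occupied hour: 12pm): for example Retro -> 9am; Postmortem -> 10am; One-on-one -> 9am; AllHands -> 9am; VendorCall -> 10am; Planning -> 11am; Standup -> 12pm; Onboarding -> 10am; Roadmap -> 11am.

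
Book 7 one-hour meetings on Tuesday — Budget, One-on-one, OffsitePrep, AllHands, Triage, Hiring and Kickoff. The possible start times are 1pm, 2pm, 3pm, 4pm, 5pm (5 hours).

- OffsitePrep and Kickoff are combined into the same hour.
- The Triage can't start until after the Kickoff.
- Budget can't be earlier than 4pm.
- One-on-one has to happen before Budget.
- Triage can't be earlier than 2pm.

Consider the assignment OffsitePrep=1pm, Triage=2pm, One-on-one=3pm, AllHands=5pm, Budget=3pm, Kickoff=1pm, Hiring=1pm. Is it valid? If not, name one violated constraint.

Invalid. Budget can't be earlier than 4pm.

One-on-one has to happen before Budget — violated.
Budget can't be earlier than 4pm — violated.
OffsitePrep and Kickoff are combined into the same hour — holds.
Triage can't be earlier than 2pm — holds.
The Triage can't start until after the Kickoff — holds.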